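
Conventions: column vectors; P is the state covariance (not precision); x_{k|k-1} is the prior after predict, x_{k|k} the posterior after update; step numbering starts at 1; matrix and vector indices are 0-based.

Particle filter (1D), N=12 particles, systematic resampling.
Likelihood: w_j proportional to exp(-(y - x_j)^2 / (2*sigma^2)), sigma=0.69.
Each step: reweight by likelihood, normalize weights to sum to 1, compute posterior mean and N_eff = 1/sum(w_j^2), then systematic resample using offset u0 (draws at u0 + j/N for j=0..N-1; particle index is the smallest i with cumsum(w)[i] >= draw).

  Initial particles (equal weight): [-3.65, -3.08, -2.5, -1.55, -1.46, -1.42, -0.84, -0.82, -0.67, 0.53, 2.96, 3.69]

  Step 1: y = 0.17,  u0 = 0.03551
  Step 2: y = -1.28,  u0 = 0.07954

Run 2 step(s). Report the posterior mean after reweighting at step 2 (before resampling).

step 1: w=[0.0000, 0.0000, 0.0003, 0.0201, 0.0276, 0.0316, 0.1539, 0.1605, 0.2141, 0.3920, 0.0001, 0.0000]  mean=-0.3130  Neff=3.9832  idx=[4, 6, 6, 7, 7, 8, 8, 9, 9, 9, 9, 9]
step 2: w=[0.1692, 0.1428, 0.1428, 0.1402, 0.1402, 0.1184, 0.1184, 0.0056, 0.0056, 0.0056, 0.0056, 0.0056]  mean=-0.8606  Neff=7.3044  idx=[0, 0, 1, 2, 2, 3, 3, 4, 5, 5, 6, 11]

post_mean = -0.8606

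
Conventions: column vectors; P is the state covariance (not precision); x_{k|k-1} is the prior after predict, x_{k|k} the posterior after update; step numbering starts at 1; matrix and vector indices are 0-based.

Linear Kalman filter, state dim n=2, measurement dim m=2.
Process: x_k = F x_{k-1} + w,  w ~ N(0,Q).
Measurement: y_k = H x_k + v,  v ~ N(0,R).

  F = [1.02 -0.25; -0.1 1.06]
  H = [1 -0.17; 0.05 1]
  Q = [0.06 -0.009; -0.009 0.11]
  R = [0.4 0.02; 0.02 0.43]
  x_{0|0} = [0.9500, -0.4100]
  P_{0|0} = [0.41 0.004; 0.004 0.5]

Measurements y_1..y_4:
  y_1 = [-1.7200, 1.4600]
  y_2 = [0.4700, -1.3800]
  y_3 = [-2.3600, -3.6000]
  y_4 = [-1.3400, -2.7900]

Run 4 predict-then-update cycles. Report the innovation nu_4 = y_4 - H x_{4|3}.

step 1: x^-=[1.0715, -0.5296]  P^-=[0.5158 -0.1789; -0.1789 0.6751]  S=[0.9961 -0.2463; -0.2463 1.0885]  K=[0.5440 -0.0175; -0.1520 0.5776]  nu=[-2.8815, 1.9360]  x^+=[-0.5300, 1.0265]  P^+=[0.2160 -0.0075; -0.0075 0.2457]
step 2: x^-=[-0.7972, 1.1411]  P^-=[0.3039 -0.1044; -0.1044 0.3898]  S=[0.7506 -0.1346; -0.1346 0.8101]  K=[0.4213 -0.0401; -0.1466 0.4504]  nu=[1.4612, -2.4812]  x^+=[-0.0821, -0.1906]  P^+=[0.1648 -0.0171; -0.0171 0.1916]
step 3: x^-=[-0.0361, -0.1938]  P^-=[0.2521 -0.0955; -0.0955 0.3305]  S=[0.6941 -0.1182; -0.1182 0.7516]  K=[0.3780 -0.0508; -0.1486 0.4100]  nu=[-2.3569, -3.4044]  x^+=[-0.7540, -1.2394]  P^+=[0.1465 -0.0216; -0.0216 0.1744]
step 4: x^-=[-0.4592, -1.2384]  P^-=[0.2343 -0.0941; -0.0941 0.3120]  S=[0.6753 -0.1146; -0.1146 0.7332]  K=[0.3612 -0.0559; -0.1507 0.3956]  nu=[-1.0913, -1.5287]  x^+=[-0.7680, -1.6786]  P^+=[0.1393 -0.0238; -0.0238 0.1683]

innov = [-1.0913, -1.5287]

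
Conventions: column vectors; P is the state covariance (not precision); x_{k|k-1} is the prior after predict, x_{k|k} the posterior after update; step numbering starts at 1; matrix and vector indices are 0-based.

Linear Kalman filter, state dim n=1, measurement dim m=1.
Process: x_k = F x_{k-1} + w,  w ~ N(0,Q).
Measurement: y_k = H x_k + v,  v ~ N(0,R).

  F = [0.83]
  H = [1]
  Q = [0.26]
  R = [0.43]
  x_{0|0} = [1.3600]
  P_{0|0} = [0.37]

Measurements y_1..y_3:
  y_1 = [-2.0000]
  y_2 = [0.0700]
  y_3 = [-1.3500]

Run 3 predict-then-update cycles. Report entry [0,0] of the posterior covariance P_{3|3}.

step 1: x^-=[1.1288]  P^-=[0.5149]  S=[0.9449]  K=[0.5449]  nu=[-3.1288]  x^+=[-0.5762]  P^+=[0.2343]
step 2: x^-=[-0.4782]  P^-=[0.4214]  S=[0.8514]  K=[0.4950]  nu=[0.5482]  x^+=[-0.2069]  P^+=[0.2128]
step 3: x^-=[-0.1717]  P^-=[0.4066]  S=[0.8366]  K=[0.4860]  nu=[-1.1783]  x^+=[-0.7444]  P^+=[0.2090]

P_post[0,0] = 0.2090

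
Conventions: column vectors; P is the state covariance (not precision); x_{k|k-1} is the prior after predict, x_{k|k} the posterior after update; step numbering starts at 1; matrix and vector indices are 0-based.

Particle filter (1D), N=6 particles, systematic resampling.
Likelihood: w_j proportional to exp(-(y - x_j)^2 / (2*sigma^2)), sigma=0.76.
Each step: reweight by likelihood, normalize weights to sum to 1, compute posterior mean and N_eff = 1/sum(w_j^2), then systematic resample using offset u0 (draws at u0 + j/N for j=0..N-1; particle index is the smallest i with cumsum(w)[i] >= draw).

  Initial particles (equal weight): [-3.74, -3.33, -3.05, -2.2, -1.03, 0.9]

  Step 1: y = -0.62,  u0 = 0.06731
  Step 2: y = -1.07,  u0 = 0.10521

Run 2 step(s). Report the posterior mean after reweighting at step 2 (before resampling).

post_mean = -1.1035

step 1: w=[0.0002, 0.0015, 0.0054, 0.1026, 0.7698, 0.1205]  mean=-0.9324  Neff=1.6189  idx=[3, 4, 4, 4, 4, 5]
step 2: w=[0.0759, 0.2290, 0.2290, 0.2290, 0.2290, 0.0080]  mean=-1.1035  Neff=4.6374  idx=[1, 1, 2, 3, 4, 4]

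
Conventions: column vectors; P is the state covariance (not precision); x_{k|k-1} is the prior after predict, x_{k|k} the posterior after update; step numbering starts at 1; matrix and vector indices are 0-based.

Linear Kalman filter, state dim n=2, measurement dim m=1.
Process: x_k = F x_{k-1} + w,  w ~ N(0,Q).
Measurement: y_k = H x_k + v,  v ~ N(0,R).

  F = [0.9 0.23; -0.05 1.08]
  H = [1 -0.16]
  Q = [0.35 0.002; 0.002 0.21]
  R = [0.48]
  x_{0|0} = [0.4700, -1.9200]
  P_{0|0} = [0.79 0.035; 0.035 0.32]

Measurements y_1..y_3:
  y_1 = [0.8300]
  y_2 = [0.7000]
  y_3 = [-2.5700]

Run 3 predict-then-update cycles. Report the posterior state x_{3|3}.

step 1: x^-=[-0.0186, -2.0971]  P^-=[1.0213 0.0796; 0.0796 0.5814]  S=[1.4907]  K=[0.6766; -0.0090]  nu=[0.5131]  x^+=[0.3285, -2.1017]  P^+=[0.3389 0.0887; 0.0887 0.5813]
step 2: x^-=[-0.1877, -2.2863]  P^-=[0.6920 0.2163; 0.2163 0.8793]  S=[1.1253]  K=[0.5842; 0.0672]  nu=[0.5219]  x^+=[0.1172, -2.2512]  P^+=[0.3080 0.1721; 0.1721 0.8742]
step 3: x^-=[-0.4123, -2.4372]  P^-=[0.7170 0.3706; 0.3706 1.2119]  S=[1.1094]  K=[0.5928; 0.1593]  nu=[-2.5476]  x^+=[-1.9226, -2.8431]  P^+=[0.3271 0.2659; 0.2659 1.1837]

x_post = [-1.9226, -2.8431]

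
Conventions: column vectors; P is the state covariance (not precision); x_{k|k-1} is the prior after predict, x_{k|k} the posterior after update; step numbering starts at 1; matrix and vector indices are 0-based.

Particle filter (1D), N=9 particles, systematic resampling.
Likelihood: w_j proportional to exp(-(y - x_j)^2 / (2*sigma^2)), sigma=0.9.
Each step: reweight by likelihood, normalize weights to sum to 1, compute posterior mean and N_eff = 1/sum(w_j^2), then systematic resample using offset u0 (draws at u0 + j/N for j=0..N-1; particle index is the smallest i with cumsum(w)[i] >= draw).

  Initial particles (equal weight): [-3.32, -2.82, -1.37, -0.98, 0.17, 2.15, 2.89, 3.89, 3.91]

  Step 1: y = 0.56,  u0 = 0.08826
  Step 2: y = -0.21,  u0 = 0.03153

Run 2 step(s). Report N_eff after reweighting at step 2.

N_eff = 6.9843

step 1: w=[0.0001, 0.0006, 0.0673, 0.1552, 0.6110, 0.1409, 0.0235, 0.0007, 0.0007]  mean=0.2340  Neff=2.3679  idx=[3, 3, 4, 4, 4, 4, 4, 5, 6]
step 2: w=[0.1157, 0.1157, 0.1526, 0.1526, 0.1526, 0.1526, 0.1526, 0.0054, 0.0004]  mean=-0.0842  Neff=6.9843  idx=[0, 1, 2, 2, 3, 4, 5, 5, 6]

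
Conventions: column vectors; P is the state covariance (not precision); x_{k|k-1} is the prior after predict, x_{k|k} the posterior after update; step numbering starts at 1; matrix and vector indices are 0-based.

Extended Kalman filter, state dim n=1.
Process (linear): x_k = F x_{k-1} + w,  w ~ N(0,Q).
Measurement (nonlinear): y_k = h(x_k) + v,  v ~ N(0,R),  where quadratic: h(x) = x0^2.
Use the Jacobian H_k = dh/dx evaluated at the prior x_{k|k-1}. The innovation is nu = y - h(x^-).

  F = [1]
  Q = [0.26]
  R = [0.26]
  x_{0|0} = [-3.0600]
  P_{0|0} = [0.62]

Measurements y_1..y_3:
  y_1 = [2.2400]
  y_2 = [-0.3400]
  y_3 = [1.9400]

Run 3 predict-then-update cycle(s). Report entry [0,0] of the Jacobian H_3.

step 1: x^-=[-3.0600]  P^-=[0.8800]  H_jac=[-6.1200]  S=[33.2199]  K=[-0.1621]  nu=[-7.1236]  x^+=[-1.9051]  P^+=[0.0069]
step 2: x^-=[-1.9051]  P^-=[0.2669]  H_jac=[-3.8102]  S=[4.1347]  K=[-0.2459]  nu=[-3.9695]  x^+=[-0.9288]  P^+=[0.0168]
step 3: x^-=[-0.9288]  P^-=[0.2768]  H_jac=[-1.8577]  S=[1.2152]  K=[-0.4231]  nu=[1.0773]  x^+=[-1.3847]  P^+=[0.0592]

H_jac[0,0] = -1.8577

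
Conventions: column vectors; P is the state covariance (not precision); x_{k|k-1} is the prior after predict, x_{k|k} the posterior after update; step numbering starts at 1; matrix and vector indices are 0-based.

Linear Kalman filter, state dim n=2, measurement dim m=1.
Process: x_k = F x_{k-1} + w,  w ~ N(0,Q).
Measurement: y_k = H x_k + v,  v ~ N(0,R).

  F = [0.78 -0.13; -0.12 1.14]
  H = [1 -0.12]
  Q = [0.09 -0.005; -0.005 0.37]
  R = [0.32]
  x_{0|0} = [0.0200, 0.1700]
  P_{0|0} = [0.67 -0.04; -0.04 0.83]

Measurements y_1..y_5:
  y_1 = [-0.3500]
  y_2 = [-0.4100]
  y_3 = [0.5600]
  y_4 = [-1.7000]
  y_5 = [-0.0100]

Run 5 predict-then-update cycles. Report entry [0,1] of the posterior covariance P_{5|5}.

step 1: x^-=[-0.0065, 0.1914]  P^-=[0.5198 -0.2269; -0.2269 1.4693]  S=[0.9154]  K=[0.5976; -0.4405]  nu=[-0.3205]  x^+=[-0.1980, 0.3326]  P^+=[0.1929 0.0140; 0.0140 1.2916]
step 2: x^-=[-0.1977, 0.4029]  P^-=[0.2263 -0.2018; -0.2018 2.0476]  S=[0.6243]  K=[0.4014; -0.7168]  nu=[-0.1639]  x^+=[-0.2635, 0.5204]  P^+=[0.1258 -0.0222; -0.0222 1.7268]
step 3: x^-=[-0.2732, 0.6249]  P^-=[0.2002 -0.2927; -0.2927 2.6220]  S=[0.6282]  K=[0.3746; -0.9668]  nu=[0.9082]  x^+=[0.0670, -0.2531]  P^+=[0.1120 -0.0652; -0.0652 2.0348]
step 4: x^-=[0.0852, -0.2966]  P^-=[0.2058 -0.3760; -0.3760 3.0338]  S=[0.6597]  K=[0.3803; -1.1219]  nu=[-1.8208]  x^+=[-0.6073, 1.7460]  P^+=[0.1104 -0.0946; -0.0946 2.2036]
step 5: x^-=[-0.7007, 2.0633]  P^-=[0.2136 -0.4275; -0.4275 3.2612]  S=[0.6831]  K=[0.3877; -1.1986]  nu=[0.9383]  x^+=[-0.3369, 0.9387]  P^+=[0.1109 -0.1100; -0.1100 2.2798]

P_post[0,1] = -0.1100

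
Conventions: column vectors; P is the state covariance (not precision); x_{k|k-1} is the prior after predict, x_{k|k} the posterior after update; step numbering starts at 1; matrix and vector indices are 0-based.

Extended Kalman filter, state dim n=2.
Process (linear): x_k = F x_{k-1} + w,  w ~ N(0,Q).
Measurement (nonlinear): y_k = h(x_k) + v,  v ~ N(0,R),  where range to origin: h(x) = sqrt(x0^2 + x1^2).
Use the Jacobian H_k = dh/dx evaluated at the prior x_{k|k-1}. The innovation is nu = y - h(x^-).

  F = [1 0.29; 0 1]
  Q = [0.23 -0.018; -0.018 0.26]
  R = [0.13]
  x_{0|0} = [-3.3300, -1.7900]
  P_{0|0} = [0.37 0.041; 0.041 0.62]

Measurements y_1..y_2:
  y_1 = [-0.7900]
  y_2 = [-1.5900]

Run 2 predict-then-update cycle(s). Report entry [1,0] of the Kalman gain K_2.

K[1,0] = 0.8639

step 1: x^-=[-3.8491, -1.7900]  P^-=[0.6759 0.2028; 0.2028 0.8800]  H_jac=[-0.9067 -0.4217]  S=[0.9973]  K=[-0.7003; -0.5565]  nu=[-5.0350]  x^+=[-0.3231, 1.0118]  P^+=[0.1868 -0.1858; -0.1858 0.5712]
step 2: x^-=[-0.0297, 1.0118]  P^-=[0.3571 -0.0382; -0.0382 0.8312]  H_jac=[-0.0293 0.9996]  S=[0.9630]  K=[-0.0505; 0.8639]  nu=[-2.6022]  x^+=[0.1018, -1.2363]  P^+=[0.3546 0.0038; 0.0038 0.1125]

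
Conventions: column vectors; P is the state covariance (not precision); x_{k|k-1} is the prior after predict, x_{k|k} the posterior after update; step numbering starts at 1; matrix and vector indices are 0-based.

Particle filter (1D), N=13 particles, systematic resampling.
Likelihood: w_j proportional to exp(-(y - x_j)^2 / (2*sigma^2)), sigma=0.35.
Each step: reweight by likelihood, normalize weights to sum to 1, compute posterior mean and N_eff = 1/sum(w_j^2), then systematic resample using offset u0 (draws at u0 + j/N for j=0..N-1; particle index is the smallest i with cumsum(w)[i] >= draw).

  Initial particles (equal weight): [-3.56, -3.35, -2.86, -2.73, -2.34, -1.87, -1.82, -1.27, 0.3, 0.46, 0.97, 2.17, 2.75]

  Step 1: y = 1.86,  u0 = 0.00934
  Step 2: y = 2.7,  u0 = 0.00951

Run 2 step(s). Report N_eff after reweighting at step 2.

step 1: w=[0.0000, 0.0000, 0.0000, 0.0000, 0.0000, 0.0000, 0.0000, 0.0000, 0.0001, 0.0004, 0.0522, 0.8950, 0.0522]  mean=2.1367  Neff=1.2400  idx=[10, 11, 11, 11, 11, 11, 11, 11, 11, 11, 11, 11, 11]
step 2: w=[0.0000, 0.0833, 0.0833, 0.0833, 0.0833, 0.0833, 0.0833, 0.0833, 0.0833, 0.0833, 0.0833, 0.0833, 0.0833]  mean=2.1700  Neff=12.0000  idx=[1, 2, 2, 3, 4, 5, 6, 7, 8, 9, 10, 11, 12]

N_eff = 12.0000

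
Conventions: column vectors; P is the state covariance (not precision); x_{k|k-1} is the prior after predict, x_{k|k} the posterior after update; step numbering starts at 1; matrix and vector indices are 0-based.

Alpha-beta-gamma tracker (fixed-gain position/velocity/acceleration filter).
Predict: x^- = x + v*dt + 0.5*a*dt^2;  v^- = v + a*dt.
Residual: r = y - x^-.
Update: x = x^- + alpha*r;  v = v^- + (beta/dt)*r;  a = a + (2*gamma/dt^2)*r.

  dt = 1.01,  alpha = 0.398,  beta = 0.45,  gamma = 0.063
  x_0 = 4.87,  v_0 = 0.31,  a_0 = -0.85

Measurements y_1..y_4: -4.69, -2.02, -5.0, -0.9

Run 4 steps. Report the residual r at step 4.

resid = 12.7016

step 1: x_pred=4.7496  r=-9.4396  x^+=0.9926  v^+=-4.7542  a^+=-2.0159
step 2: x_pred=-4.8374  r=2.8174  x^+=-3.7161  v^+=-5.5351  a^+=-1.6680
step 3: x_pred=-10.1572  r=5.1572  x^+=-8.1047  v^+=-4.9219  a^+=-1.0309
step 4: x_pred=-13.6016  r=12.7016  x^+=-8.5464  v^+=-0.3040  a^+=0.5379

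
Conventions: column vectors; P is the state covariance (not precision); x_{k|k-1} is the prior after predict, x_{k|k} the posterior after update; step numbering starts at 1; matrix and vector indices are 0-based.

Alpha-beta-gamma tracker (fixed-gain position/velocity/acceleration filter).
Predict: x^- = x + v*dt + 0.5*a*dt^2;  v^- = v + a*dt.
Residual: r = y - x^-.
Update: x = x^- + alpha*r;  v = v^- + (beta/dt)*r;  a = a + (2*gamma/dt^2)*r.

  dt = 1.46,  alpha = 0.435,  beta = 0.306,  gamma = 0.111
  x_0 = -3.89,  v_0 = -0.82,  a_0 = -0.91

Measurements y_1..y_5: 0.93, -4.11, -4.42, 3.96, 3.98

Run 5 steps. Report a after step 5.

a_post = 1.3679

step 1: x_pred=-6.0571  r=6.9871  x^+=-3.0177  v^+=-0.6842  a^+=-0.1823
step 2: x_pred=-4.2109  r=0.1009  x^+=-4.1670  v^+=-0.9292  a^+=-0.1718
step 3: x_pred=-5.7068  r=1.2868  x^+=-5.1470  v^+=-0.9104  a^+=-0.0378
step 4: x_pred=-6.5164  r=10.4764  x^+=-1.9592  v^+=1.2302  a^+=1.0533
step 5: x_pred=0.9595  r=3.0205  x^+=2.2734  v^+=3.4011  a^+=1.3679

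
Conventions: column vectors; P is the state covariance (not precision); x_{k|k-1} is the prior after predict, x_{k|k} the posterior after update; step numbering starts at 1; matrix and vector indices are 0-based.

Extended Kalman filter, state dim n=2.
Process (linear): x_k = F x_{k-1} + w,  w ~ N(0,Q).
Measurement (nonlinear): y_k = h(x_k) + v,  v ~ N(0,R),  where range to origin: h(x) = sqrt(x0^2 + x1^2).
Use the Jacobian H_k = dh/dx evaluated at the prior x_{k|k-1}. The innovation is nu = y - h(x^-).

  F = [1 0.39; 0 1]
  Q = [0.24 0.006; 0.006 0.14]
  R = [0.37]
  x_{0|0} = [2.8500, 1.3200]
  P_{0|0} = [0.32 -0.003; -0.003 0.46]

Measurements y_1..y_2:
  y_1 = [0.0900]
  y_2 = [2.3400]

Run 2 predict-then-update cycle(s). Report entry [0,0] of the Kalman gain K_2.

step 1: x^-=[3.3648, 1.3200]  P^-=[0.6276 0.1824; 0.1824 0.6000]  H_jac=[0.9309 0.3652]  S=[1.1180]  K=[0.5822; 0.3479]  nu=[-3.5245]  x^+=[1.3128, 0.0939]  P^+=[0.2487 -0.0440; -0.0440 0.4647]
step 2: x^-=[1.3495, 0.0939]  P^-=[0.5250 0.1432; 0.1432 0.6047]  H_jac=[0.9976 0.0694]  S=[0.9152]  K=[0.5831; 0.2020]  nu=[0.9873]  x^+=[1.9252, 0.2933]  P^+=[0.2138 0.0354; 0.0354 0.5674]

K[0,0] = 0.5831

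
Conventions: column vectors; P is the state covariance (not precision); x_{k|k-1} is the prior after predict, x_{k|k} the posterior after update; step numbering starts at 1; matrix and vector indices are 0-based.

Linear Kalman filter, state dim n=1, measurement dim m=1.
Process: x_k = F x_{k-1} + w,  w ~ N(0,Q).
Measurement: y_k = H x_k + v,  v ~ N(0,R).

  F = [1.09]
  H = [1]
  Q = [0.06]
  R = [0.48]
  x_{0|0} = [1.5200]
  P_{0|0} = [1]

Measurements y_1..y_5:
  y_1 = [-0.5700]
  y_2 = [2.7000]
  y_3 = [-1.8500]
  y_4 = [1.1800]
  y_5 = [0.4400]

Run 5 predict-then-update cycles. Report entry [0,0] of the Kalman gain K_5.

step 1: x^-=[1.6568]  P^-=[1.2481]  S=[1.7281]  K=[0.7222]  nu=[-2.2268]  x^+=[0.0485]  P^+=[0.3467]
step 2: x^-=[0.0529]  P^-=[0.4719]  S=[0.9519]  K=[0.4957]  nu=[2.6471]  x^+=[1.3652]  P^+=[0.2380]
step 3: x^-=[1.4880]  P^-=[0.3427]  S=[0.8227]  K=[0.4166]  nu=[-3.3380]  x^+=[0.0975]  P^+=[0.2000]
step 4: x^-=[0.1063]  P^-=[0.2976]  S=[0.7776]  K=[0.3827]  nu=[1.0737]  x^+=[0.5172]  P^+=[0.1837]
step 5: x^-=[0.5637]  P^-=[0.2782]  S=[0.7582]  K=[0.3670]  nu=[-0.1237]  x^+=[0.5183]  P^+=[0.1761]

K[0,0] = 0.3670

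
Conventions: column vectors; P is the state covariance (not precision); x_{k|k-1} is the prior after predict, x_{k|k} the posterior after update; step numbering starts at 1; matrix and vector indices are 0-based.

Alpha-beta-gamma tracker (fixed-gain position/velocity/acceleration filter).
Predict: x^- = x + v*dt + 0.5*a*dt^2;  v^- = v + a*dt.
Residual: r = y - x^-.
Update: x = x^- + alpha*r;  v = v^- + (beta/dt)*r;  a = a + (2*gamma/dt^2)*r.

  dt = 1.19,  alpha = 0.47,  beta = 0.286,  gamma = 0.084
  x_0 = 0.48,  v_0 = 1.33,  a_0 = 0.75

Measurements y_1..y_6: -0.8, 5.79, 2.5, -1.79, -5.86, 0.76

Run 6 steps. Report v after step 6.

step 1: x_pred=2.5937  r=-3.3937  x^+=0.9987  v^+=1.4069  a^+=0.3474
step 2: x_pred=2.9188  r=2.8712  x^+=4.2683  v^+=2.5103  a^+=0.6880
step 3: x_pred=7.7427  r=-5.2427  x^+=5.2786  v^+=2.0690  a^+=0.0660
step 4: x_pred=7.7875  r=-9.5775  x^+=3.2861  v^+=-0.1542  a^+=-1.0702
step 5: x_pred=2.3448  r=-8.2048  x^+=-1.5114  v^+=-3.3997  a^+=-2.0436
step 6: x_pred=-7.0040  r=7.7640  x^+=-3.3549  v^+=-3.9655  a^+=-1.1225

v_post = -3.9655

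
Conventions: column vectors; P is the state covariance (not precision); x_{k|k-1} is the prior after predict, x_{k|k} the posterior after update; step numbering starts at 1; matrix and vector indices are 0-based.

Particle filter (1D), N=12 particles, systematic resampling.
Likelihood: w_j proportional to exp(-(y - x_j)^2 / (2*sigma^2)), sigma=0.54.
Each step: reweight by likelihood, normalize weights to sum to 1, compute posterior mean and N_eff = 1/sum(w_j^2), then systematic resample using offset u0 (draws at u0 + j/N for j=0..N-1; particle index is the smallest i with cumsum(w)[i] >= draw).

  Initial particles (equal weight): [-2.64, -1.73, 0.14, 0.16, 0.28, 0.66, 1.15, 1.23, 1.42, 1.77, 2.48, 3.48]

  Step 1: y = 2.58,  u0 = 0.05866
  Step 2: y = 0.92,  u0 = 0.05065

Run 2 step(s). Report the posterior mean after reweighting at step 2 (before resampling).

step 1: w=[0.0000, 0.0000, 0.0000, 0.0000, 0.0001, 0.0010, 0.0173, 0.0254, 0.0575, 0.1874, 0.5674, 0.1439]  mean=2.3731  Neff=2.6177  idx=[8, 9, 9, 10, 10, 10, 10, 10, 10, 10, 11, 11]
step 2: w=[0.4866, 0.2164, 0.2164, 0.0115, 0.0115, 0.0115, 0.0115, 0.0115, 0.0115, 0.0115, 0.0000, 0.0000]  mean=1.6569  Neff=3.0179  idx=[0, 0, 0, 0, 0, 0, 1, 1, 2, 2, 2, 7]

post_mean = 1.6569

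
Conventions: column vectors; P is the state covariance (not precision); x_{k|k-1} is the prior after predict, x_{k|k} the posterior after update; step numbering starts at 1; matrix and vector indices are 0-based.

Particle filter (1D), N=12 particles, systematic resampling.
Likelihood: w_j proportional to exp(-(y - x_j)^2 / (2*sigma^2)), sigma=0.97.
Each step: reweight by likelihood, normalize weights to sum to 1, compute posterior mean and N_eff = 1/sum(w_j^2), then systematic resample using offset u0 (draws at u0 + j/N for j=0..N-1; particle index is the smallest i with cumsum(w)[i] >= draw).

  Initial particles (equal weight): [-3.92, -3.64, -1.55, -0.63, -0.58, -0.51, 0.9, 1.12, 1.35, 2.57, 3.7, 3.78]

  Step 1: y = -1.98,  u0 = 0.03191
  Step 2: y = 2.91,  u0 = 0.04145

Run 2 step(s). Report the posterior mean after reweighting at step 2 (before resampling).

post_mean = -0.5767

step 1: w=[0.0577, 0.0987, 0.3867, 0.1620, 0.1506, 0.1353, 0.0052, 0.0026, 0.0012, 0.0000, 0.0000, 0.0000]  mean=-1.4341  Neff=4.3498  idx=[0, 1, 2, 2, 2, 2, 2, 3, 3, 4, 5, 5]
step 2: w=[0.0000, 0.0000, 0.0031, 0.0031, 0.0031, 0.0031, 0.0031, 0.1557, 0.1557, 0.1877, 0.2427, 0.2427]  mean=-0.5767  Neff=4.9619  idx=[7, 7, 8, 8, 9, 9, 10, 10, 10, 11, 11, 11]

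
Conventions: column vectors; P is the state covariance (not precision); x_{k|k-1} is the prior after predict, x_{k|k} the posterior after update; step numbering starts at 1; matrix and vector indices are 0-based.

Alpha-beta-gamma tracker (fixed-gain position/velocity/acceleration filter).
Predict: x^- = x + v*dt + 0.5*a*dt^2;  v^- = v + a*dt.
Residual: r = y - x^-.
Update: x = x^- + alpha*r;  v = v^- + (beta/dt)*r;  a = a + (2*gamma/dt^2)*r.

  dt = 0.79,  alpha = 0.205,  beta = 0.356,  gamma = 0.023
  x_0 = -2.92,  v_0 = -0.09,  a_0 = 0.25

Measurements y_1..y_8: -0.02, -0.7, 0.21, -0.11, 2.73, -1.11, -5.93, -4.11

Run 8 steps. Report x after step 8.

step 1: x_pred=-2.9131  r=2.8931  x^+=-2.3200  v^+=1.4112  a^+=0.4632
step 2: x_pred=-1.0606  r=0.3606  x^+=-0.9867  v^+=1.9397  a^+=0.4898
step 3: x_pred=0.6985  r=-0.4885  x^+=0.5984  v^+=2.1065  a^+=0.4538
step 4: x_pred=2.4041  r=-2.5141  x^+=1.8887  v^+=1.3321  a^+=0.2685
step 5: x_pred=3.0248  r=-0.2948  x^+=2.9644  v^+=1.4113  a^+=0.2468
step 6: x_pred=4.1563  r=-5.2663  x^+=3.0767  v^+=-0.7669  a^+=-0.1414
step 7: x_pred=2.4267  r=-8.3567  x^+=0.7136  v^+=-4.6444  a^+=-0.7573
step 8: x_pred=-3.1918  r=-0.9182  x^+=-3.3800  v^+=-5.6565  a^+=-0.8250

x_post = -3.3800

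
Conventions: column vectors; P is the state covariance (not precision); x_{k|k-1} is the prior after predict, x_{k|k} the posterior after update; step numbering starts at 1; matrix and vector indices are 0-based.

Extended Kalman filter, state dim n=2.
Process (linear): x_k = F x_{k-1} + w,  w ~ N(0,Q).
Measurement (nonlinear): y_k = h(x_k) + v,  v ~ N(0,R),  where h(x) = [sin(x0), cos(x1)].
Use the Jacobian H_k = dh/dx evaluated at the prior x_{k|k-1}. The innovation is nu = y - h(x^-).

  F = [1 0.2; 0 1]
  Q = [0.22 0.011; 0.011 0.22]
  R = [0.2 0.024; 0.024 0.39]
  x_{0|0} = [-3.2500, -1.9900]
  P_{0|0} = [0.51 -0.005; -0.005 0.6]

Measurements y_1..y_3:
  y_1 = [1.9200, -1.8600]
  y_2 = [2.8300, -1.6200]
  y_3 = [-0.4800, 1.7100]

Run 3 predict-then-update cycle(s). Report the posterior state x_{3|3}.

step 1: x^-=[-3.6480, -1.9900]  P^-=[0.7520 0.1260; 0.1260 0.8200]  H_jac=[-0.8745 0.0000; 0.0000 0.9134]  S=[0.7751 -0.0766; -0.0766 1.0741]  K=[-0.8438 0.0469; -0.0737 0.6920]  nu=[1.4350, -1.4530]  x^+=[-4.9270, -3.1013]  P^+=[0.1917 -0.0021; -0.0021 0.2935]
step 2: x^-=[-5.5473, -3.1013]  P^-=[0.4226 0.0676; 0.0676 0.5135]  H_jac=[0.7412 0.0000; 0.0000 0.0403]  S=[0.4322 0.0260; 0.0260 0.3908]  K=[0.7273 -0.0414; 0.1132 0.0454]  nu=[2.1587, -0.6208]  x^+=[-3.9516, -2.8852]  P^+=[0.1949 0.0320; 0.0320 0.5069]
step 3: x^-=[-4.5286, -2.8852]  P^-=[0.4480 0.1444; 0.1444 0.7269]  H_jac=[-0.1828 0.0000; 0.0000 0.2536]  S=[0.2150 0.0173; 0.0173 0.4368]  K=[-0.3889 0.0993; -0.1572 0.4283]  nu=[-1.4632, 2.6773]  x^+=[-3.6939, -1.5083]  P^+=[0.4125 0.1158; 0.1158 0.6438]

x_post = [-3.6939, -1.5083]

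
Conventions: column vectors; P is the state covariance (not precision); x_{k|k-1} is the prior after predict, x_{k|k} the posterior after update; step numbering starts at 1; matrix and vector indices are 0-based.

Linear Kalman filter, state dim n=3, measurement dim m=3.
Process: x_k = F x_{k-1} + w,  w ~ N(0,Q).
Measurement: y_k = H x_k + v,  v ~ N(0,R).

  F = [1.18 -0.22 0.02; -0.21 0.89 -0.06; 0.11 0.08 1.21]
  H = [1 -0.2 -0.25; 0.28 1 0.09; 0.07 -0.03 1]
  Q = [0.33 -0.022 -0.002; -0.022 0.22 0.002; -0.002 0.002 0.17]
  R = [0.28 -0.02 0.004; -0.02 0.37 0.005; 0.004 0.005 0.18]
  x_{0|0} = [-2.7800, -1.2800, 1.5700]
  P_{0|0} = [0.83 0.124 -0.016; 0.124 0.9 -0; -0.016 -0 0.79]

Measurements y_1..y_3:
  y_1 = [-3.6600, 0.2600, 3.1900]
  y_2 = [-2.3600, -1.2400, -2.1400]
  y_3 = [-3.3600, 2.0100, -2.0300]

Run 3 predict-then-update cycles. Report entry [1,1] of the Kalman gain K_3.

step 1: x^-=[-2.9674, -0.6496, 1.4915]  P^-=[1.4644 -0.2677 0.0948; -0.2677 0.9256 0.0038; 0.0948 0.0038 1.3404]  S=[1.9253 -0.0770 -0.1188; -0.0770 1.2768 0.1410; -0.1188 0.1410 1.5425]  K=[0.7931 0.1461 0.1809; -0.2156 0.6651 -0.1051; -0.0710 0.0183 0.8660]  nu=[-0.4496, 1.6062, 1.8867]  x^+=[-2.7482, 0.3173, 3.1868]  P^+=[0.2201 -0.0244 0.0203; -0.0244 0.2573 -0.0070; 0.0203 -0.0070 0.1541]
step 2: x^-=[-3.2489, 0.6683, 3.5791]  P^-=[0.6626 -0.1556 0.0550; -0.1556 0.4445 -0.0108; 0.0550 -0.0108 0.4035]  S=[1.0193 -0.0753 0.0151; -0.0753 0.7834 0.0364; 0.0151 0.0364 0.5961]  K=[0.6724 0.1020 0.1546; -0.1994 0.4952 -0.0839; -0.0519 0.0155 0.6842]  nu=[1.9173, -1.3207, -5.4716]  x^+=[-2.9403, 0.0909, -0.2846]  P^+=[0.1855 -0.0284 0.0172; -0.0284 0.1953 -0.0056; 0.0172 -0.0056 0.1217]
step 3: x^-=[-3.4953, 0.7154, -0.6606]  P^-=[0.6133 -0.1389 0.0456; -0.1389 0.3949 -0.0100; 0.0456 -0.0100 0.3546]  S=[0.9631 -0.0628 0.0135; -0.0628 0.7386 0.0317; 0.0135 0.0317 0.5455]  K=[0.6583 0.0996 0.1479; -0.1921 0.4679 -0.0802; -0.0509 0.0145 0.6568]  nu=[0.1132, 2.3327, -1.1033]  x^+=[-3.3516, 1.8737, -1.3571]  P^+=[0.1814 -0.0278 0.0162; -0.0278 0.1848 -0.0054; 0.0162 -0.0054 0.1168]

K[1,1] = 0.4679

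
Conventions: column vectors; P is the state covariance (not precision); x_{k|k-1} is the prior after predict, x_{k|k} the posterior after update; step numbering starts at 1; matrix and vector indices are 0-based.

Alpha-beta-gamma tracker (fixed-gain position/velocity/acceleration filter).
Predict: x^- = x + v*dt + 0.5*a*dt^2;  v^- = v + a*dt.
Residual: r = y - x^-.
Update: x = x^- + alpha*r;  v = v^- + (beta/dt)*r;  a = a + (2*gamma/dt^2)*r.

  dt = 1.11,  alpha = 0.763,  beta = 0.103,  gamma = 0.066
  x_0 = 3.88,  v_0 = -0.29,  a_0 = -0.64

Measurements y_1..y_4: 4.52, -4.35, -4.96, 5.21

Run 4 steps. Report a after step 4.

step 1: x_pred=3.1638  r=1.3562  x^+=4.1986  v^+=-0.8746  a^+=-0.4947
step 2: x_pred=2.9231  r=-7.2731  x^+=-2.6263  v^+=-2.0986  a^+=-1.2739
step 3: x_pred=-5.7405  r=0.7805  x^+=-5.1450  v^+=-3.4402  a^+=-1.1903
step 4: x_pred=-9.6968  r=14.9068  x^+=1.6771  v^+=-3.3781  a^+=0.4067

a_post = 0.4067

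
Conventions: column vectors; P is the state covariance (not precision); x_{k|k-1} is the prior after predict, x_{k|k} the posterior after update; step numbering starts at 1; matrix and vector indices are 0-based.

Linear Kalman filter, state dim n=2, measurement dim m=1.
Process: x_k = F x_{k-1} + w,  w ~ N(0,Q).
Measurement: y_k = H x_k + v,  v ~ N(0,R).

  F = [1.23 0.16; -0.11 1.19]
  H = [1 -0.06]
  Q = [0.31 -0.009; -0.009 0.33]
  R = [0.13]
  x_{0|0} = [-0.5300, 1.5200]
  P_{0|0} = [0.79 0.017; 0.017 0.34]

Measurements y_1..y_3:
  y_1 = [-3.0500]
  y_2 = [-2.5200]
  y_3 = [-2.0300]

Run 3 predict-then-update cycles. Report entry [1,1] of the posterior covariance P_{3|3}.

step 1: x^-=[-0.4087, 1.8671]  P^-=[1.5206 -0.0266; -0.0266 0.8166]  S=[1.6567]  K=[0.9188; -0.0456]  nu=[-2.5293]  x^+=[-2.7326, 1.9825]  P^+=[0.1220 0.0429; 0.0429 0.8131]
step 2: x^-=[-3.0439, 2.6597]  P^-=[0.5323 0.1913; 0.1913 1.4717]  S=[0.6446]  K=[0.8079; 0.1598]  nu=[0.6835]  x^+=[-2.4917, 2.7689]  P^+=[0.1115 0.1081; 0.1081 1.4553]
step 3: x^-=[-2.6218, 3.5691]  P^-=[0.5585 0.4093; 0.4093 2.3639]  S=[0.6479]  K=[0.8241; 0.4128]  nu=[0.8059]  x^+=[-1.9576, 3.9018]  P^+=[0.1185 0.1889; 0.1889 2.2535]

P_post[1,1] = 2.2535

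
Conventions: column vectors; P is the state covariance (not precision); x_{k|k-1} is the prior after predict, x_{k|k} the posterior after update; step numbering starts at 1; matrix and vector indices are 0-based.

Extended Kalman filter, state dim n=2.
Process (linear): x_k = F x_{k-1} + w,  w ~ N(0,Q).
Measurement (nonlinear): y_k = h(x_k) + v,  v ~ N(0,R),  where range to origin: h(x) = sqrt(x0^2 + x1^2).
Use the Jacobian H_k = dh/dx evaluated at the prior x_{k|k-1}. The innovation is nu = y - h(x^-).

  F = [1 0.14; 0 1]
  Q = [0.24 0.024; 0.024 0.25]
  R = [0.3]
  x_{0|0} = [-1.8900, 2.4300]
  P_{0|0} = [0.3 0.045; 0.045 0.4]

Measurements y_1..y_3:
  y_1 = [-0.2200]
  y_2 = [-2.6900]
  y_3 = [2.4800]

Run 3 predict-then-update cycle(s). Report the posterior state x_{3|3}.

x_post = [2.2386, 0.2603]

step 1: x^-=[-1.5498, 2.4300]  P^-=[0.5604 0.1250; 0.1250 0.6500]  H_jac=[-0.5377 0.8431]  S=[0.8108]  K=[-0.2417; 0.5930]  nu=[-3.1021]  x^+=[-0.8000, 0.5903]  P^+=[0.5131 0.2412; 0.2412 0.3649]
step 2: x^-=[-0.7173, 0.5903]  P^-=[0.8278 0.3163; 0.3163 0.6149]  H_jac=[-0.7722 0.6354]  S=[0.7314]  K=[-0.5991; 0.2003]  nu=[-3.6190]  x^+=[1.4508, -0.1344]  P^+=[0.5653 0.4040; 0.4040 0.5855]
step 3: x^-=[1.4319, -0.1344]  P^-=[0.9299 0.5100; 0.5100 0.8355]  H_jac=[0.9956 -0.0934]  S=[1.1341]  K=[0.7743; 0.3789]  nu=[1.0418]  x^+=[2.2386, 0.2603]  P^+=[0.2499 0.1773; 0.1773 0.6727]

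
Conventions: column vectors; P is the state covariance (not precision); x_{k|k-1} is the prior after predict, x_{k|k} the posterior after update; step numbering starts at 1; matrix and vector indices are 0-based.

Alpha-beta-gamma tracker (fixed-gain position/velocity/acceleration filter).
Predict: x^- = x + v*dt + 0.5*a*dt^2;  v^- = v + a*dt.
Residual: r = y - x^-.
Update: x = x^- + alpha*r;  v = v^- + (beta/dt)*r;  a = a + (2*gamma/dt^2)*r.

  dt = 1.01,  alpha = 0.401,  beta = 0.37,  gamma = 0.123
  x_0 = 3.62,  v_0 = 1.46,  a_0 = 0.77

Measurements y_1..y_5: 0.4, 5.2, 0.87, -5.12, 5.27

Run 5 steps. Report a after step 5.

a_post = 0.3021

step 1: x_pred=5.4873  r=-5.0873  x^+=3.4473  v^+=0.3740  a^+=-0.4568
step 2: x_pred=3.5921  r=1.6079  x^+=4.2369  v^+=0.5017  a^+=-0.0691
step 3: x_pred=4.7083  r=-3.8383  x^+=3.1691  v^+=-0.9742  a^+=-0.9947
step 4: x_pred=1.6779  r=-6.7979  x^+=-1.0481  v^+=-4.4691  a^+=-2.6340
step 5: x_pred=-6.9054  r=12.1754  x^+=-2.0231  v^+=-2.6692  a^+=0.3021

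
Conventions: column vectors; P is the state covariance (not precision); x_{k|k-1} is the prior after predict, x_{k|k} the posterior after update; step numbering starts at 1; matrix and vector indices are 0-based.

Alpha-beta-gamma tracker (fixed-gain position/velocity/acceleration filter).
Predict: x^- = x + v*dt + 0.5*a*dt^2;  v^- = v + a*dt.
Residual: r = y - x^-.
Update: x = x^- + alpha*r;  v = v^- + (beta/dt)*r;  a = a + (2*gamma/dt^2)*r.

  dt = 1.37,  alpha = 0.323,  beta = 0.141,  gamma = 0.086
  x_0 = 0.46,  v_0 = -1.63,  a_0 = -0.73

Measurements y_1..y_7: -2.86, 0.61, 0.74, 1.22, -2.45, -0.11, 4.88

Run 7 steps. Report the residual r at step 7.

resid = -3.5375

step 1: x_pred=-2.4582  r=-0.4018  x^+=-2.5880  v^+=-2.6715  a^+=-0.7668
step 2: x_pred=-6.9675  r=7.5775  x^+=-4.5200  v^+=-2.9421  a^+=-0.0724
step 3: x_pred=-8.6186  r=9.3586  x^+=-5.5958  v^+=-2.0782  a^+=0.7852
step 4: x_pred=-7.7060  r=8.9260  x^+=-4.8229  v^+=-0.0838  a^+=1.6032
step 5: x_pred=-3.4331  r=0.9831  x^+=-3.1156  v^+=2.2138  a^+=1.6933
step 6: x_pred=1.5064  r=-1.6164  x^+=0.9843  v^+=4.3672  a^+=1.5452
step 7: x_pred=8.4175  r=-3.5375  x^+=7.2749  v^+=6.1200  a^+=1.2210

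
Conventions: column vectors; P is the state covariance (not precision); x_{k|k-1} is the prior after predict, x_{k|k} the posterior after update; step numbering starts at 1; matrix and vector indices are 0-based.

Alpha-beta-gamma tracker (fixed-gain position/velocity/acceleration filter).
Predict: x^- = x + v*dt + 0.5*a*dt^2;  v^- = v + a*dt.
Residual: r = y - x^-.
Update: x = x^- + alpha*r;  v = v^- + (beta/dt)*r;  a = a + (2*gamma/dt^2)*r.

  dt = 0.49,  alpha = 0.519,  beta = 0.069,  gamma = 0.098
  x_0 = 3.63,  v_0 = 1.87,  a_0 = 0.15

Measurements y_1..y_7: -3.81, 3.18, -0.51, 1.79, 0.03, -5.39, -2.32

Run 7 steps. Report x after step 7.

step 1: x_pred=4.5643  r=-8.3743  x^+=0.2180  v^+=0.7643  a^+=-6.6862
step 2: x_pred=-0.2101  r=3.3901  x^+=1.5493  v^+=-2.0346  a^+=-3.9187
step 3: x_pred=0.0820  r=-0.5920  x^+=-0.2253  v^+=-4.0381  a^+=-4.4019
step 4: x_pred=-2.7324  r=4.5224  x^+=-0.3853  v^+=-5.5582  a^+=-0.7102
step 5: x_pred=-3.1941  r=3.2241  x^+=-1.5208  v^+=-5.4522  a^+=1.9217
step 6: x_pred=-3.9617  r=-1.4283  x^+=-4.7030  v^+=-4.7117  a^+=0.7557
step 7: x_pred=-6.9210  r=4.6010  x^+=-4.5331  v^+=-3.6935  a^+=4.5116

x_post = -4.5331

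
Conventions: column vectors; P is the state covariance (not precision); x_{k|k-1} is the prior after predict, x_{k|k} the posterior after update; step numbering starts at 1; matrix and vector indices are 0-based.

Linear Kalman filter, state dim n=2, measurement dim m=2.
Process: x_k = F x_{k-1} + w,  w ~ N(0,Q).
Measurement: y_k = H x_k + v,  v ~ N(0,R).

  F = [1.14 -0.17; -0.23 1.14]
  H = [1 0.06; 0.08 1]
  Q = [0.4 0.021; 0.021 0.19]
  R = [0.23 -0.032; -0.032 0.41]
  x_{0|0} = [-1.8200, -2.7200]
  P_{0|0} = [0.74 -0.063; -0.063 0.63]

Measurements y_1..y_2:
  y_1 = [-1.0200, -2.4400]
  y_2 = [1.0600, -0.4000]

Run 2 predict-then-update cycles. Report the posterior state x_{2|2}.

x_post = [0.6685, -1.4051]

step 1: x^-=[-1.6124, -2.6822]  P^-=[1.4043 -0.3795; -0.3795 1.0809]  S=[1.5927 -0.2361; -0.2361 1.4392]  K=[0.8609 -0.0444; -0.0916 0.7150]  nu=[0.7533, 0.3712]  x^+=[-0.9804, -2.4858]  P^+=[0.2031 -0.0620; -0.0620 0.3010]
step 2: x^-=[-0.6950, -2.6083]  P^-=[0.6967 -0.1736; -0.1736 0.6245]  S=[0.9081 -0.1132; -0.1132 1.0111]  K=[0.7517 -0.0324; -0.0757 0.5954]  nu=[1.9115, 2.2639]  x^+=[0.6685, -1.4051]  P^+=[0.1770 -0.0515; -0.0515 0.2506]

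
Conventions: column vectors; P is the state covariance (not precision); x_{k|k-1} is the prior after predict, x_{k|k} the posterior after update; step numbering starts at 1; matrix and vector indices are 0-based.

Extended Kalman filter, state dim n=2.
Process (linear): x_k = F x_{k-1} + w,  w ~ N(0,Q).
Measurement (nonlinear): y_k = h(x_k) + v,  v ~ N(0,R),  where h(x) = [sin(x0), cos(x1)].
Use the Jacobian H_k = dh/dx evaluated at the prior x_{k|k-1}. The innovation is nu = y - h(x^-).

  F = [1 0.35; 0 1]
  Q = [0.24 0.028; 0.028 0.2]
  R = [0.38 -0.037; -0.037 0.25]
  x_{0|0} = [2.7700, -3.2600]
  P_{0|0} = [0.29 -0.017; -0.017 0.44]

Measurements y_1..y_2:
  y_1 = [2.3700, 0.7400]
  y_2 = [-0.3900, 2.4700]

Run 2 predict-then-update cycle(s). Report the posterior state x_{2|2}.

step 1: x^-=[1.6290, -3.2600]  P^-=[0.5720 0.1650; 0.1650 0.6400]  H_jac=[-0.0582 0.0000; 0.0000 -0.1181]  S=[0.3819 -0.0359; -0.0359 0.2589]  K=[-0.0954 -0.0885; -0.0532 -0.2994]  nu=[1.3717, 1.7330]  x^+=[1.3447, -3.8518]  P^+=[0.5671 0.1574; 0.1574 0.6169]
step 2: x^-=[-0.0034, -3.8518]  P^-=[0.9928 0.4013; 0.4013 0.8169]  H_jac=[1.0000 0.0000; 0.0000 -0.6520]  S=[1.3728 -0.2986; -0.2986 0.5973]  K=[0.7045 -0.0858; 0.1103 -0.8366]  nu=[-0.3866, 3.2282]  x^+=[-0.5527, -6.5951]  P^+=[0.2709 0.0729; 0.0729 0.3270]

x_post = [-0.5527, -6.5951]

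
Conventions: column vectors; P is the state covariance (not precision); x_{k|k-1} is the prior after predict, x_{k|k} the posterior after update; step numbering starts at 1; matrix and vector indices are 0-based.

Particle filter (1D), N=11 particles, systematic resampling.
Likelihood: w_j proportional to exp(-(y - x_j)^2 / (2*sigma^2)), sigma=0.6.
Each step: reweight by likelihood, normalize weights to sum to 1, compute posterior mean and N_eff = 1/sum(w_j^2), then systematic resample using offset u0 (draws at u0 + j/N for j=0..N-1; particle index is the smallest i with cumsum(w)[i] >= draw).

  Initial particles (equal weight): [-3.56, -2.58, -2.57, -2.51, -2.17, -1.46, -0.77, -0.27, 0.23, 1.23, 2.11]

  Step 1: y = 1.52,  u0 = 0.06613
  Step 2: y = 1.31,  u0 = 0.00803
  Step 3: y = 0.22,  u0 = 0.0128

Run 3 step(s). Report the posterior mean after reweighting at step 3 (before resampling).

step 1: w=[0.0000, 0.0000, 0.0000, 0.0000, 0.0000, 0.0000, 0.0004, 0.0072, 0.0613, 0.5499, 0.3811]  mean=1.4924  Neff=2.2148  idx=[8, 9, 9, 9, 9, 9, 9, 10, 10, 10, 10]
step 2: w=[0.0254, 0.1272, 0.1272, 0.1272, 0.1272, 0.1272, 0.1272, 0.0528, 0.0528, 0.0528, 0.0528]  mean=1.3904  Neff=9.1796  idx=[0, 1, 2, 3, 3, 4, 5, 5, 6, 7, 9]
step 3: w=[0.3385, 0.0821, 0.0821, 0.0821, 0.0821, 0.0821, 0.0821, 0.0821, 0.0821, 0.0024, 0.0024]  mean=0.8957  Neff=5.9343  idx=[0, 0, 0, 0, 1, 2, 3, 4, 5, 6, 8]

post_mean = 0.8957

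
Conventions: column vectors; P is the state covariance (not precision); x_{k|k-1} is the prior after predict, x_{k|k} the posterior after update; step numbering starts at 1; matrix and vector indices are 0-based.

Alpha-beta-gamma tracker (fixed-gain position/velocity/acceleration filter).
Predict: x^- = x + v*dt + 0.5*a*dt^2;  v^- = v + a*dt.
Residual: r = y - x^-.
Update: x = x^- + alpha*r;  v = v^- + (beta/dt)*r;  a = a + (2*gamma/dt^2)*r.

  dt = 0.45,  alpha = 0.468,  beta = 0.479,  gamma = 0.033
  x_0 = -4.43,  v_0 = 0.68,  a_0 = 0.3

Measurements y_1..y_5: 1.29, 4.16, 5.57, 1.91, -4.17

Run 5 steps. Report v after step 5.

step 1: x_pred=-4.0936  r=5.3836  x^+=-1.5741  v^+=6.5456  a^+=2.0547
step 2: x_pred=1.5795  r=2.5805  x^+=2.7871  v^+=10.2170  a^+=2.8957
step 3: x_pred=7.6780  r=-2.1080  x^+=6.6915  v^+=9.2762  a^+=2.2087
step 4: x_pred=11.0894  r=-9.1794  x^+=6.7934  v^+=0.4992  a^+=-0.7831
step 5: x_pred=6.9388  r=-11.1088  x^+=1.7399  v^+=-11.6779  a^+=-4.4038

v_post = -11.6779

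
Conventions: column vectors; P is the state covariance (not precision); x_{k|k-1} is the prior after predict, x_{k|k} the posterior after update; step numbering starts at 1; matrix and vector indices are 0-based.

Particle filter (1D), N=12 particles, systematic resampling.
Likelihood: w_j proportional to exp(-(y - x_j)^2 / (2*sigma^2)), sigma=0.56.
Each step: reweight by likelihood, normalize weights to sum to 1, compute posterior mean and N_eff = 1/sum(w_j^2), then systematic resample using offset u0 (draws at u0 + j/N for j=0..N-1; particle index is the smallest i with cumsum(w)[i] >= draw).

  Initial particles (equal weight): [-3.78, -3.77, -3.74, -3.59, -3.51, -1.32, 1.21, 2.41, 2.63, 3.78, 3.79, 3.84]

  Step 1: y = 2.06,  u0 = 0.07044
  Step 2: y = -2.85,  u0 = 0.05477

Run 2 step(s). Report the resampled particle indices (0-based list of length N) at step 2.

step 1: w=[0.0000, 0.0000, 0.0000, 0.0000, 0.0000, 0.0000, 0.1798, 0.4679, 0.3388, 0.0051, 0.0048, 0.0036]  mean=2.2877  Neff=2.7316  idx=[6, 6, 7, 7, 7, 7, 7, 8, 8, 8, 8, 9]
step 2: w=[0.5000, 0.5000, 0.0000, 0.0000, 0.0000, 0.0000, 0.0000, 0.0000, 0.0000, 0.0000, 0.0000, 0.0000]  mean=1.2100  Neff=2.0000  idx=[0, 0, 0, 0, 0, 0, 1, 1, 1, 1, 1, 1]

resampled_idx = [0, 0, 0, 0, 0, 0, 1, 1, 1, 1, 1, 1]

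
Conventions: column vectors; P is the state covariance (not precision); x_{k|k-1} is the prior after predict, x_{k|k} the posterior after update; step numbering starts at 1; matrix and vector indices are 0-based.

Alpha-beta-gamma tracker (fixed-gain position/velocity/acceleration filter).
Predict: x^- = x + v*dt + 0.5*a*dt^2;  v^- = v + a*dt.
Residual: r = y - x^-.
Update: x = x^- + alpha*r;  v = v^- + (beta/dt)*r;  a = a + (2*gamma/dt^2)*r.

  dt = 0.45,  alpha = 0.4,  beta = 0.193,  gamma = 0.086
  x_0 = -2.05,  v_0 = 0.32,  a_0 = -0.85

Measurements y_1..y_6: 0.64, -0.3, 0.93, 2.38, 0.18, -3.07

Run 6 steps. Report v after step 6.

step 1: x_pred=-1.9921  r=2.6321  x^+=-0.9392  v^+=1.0664  a^+=1.3856
step 2: x_pred=-0.3191  r=0.0191  x^+=-0.3114  v^+=1.6981  a^+=1.4018
step 3: x_pred=0.5946  r=0.3354  x^+=0.7288  v^+=2.4727  a^+=1.6867
step 4: x_pred=2.0123  r=0.3677  x^+=2.1594  v^+=3.3895  a^+=1.9990
step 5: x_pred=3.8870  r=-3.7070  x^+=2.4042  v^+=2.6991  a^+=-1.1497
step 6: x_pred=3.5024  r=-6.5724  x^+=0.8735  v^+=-0.6371  a^+=-6.7322

v_post = -0.6371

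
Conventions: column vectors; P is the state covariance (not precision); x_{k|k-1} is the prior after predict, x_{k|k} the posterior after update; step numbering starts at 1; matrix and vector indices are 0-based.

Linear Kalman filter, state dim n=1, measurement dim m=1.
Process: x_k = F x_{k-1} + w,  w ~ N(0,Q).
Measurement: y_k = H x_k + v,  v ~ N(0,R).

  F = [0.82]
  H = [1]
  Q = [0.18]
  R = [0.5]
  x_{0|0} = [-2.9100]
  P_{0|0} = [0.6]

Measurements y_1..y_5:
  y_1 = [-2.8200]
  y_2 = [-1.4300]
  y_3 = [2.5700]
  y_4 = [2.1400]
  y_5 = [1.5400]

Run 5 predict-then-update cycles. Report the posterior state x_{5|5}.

x_post = [1.0256]

step 1: x^-=[-2.3862]  P^-=[0.5834]  S=[1.0834]  K=[0.5385]  nu=[-0.4338]  x^+=[-2.6198]  P^+=[0.2693]
step 2: x^-=[-2.1482]  P^-=[0.3610]  S=[0.8610]  K=[0.4193]  nu=[0.7182]  x^+=[-1.8471]  P^+=[0.2097]
step 3: x^-=[-1.5146]  P^-=[0.3210]  S=[0.8210]  K=[0.3910]  nu=[4.0846]  x^+=[0.0823]  P^+=[0.1955]
step 4: x^-=[0.0675]  P^-=[0.3114]  S=[0.8114]  K=[0.3838]  nu=[2.0725]  x^+=[0.8630]  P^+=[0.1919]
step 5: x^-=[0.7076]  P^-=[0.3090]  S=[0.8090]  K=[0.3820]  nu=[0.8324]  x^+=[1.0256]  P^+=[0.1910]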